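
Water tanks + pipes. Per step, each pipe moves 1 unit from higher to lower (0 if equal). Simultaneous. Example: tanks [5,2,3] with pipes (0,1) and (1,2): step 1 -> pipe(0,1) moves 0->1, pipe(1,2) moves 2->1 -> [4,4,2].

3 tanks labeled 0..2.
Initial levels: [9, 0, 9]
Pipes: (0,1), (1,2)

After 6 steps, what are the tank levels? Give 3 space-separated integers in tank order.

Answer: 6 6 6

Derivation:
Step 1: flows [0->1,2->1] -> levels [8 2 8]
Step 2: flows [0->1,2->1] -> levels [7 4 7]
Step 3: flows [0->1,2->1] -> levels [6 6 6]
Step 4: flows [0=1,1=2] -> levels [6 6 6]
  -> stable; steps 5..6 unchanged -> [6 6 6]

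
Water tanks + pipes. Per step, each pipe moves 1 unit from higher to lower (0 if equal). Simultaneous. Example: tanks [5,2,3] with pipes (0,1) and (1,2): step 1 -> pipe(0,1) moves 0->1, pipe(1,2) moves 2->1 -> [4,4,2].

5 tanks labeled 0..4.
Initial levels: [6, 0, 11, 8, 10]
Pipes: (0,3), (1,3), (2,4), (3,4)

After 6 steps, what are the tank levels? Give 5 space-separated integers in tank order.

Answer: 7 6 8 7 7

Derivation:
Step 1: flows [3->0,3->1,2->4,4->3] -> levels [7 1 10 7 10]
Step 2: flows [0=3,3->1,2=4,4->3] -> levels [7 2 10 7 9]
Step 3: flows [0=3,3->1,2->4,4->3] -> levels [7 3 9 7 9]
Step 4: flows [0=3,3->1,2=4,4->3] -> levels [7 4 9 7 8]
Step 5: flows [0=3,3->1,2->4,4->3] -> levels [7 5 8 7 8]
Step 6: flows [0=3,3->1,2=4,4->3] -> levels [7 6 8 7 7]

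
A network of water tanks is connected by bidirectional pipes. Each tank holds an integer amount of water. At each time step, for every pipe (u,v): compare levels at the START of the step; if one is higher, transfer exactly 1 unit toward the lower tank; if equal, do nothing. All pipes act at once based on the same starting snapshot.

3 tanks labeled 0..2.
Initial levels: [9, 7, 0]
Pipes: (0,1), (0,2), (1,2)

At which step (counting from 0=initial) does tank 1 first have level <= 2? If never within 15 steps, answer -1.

Answer: -1

Derivation:
Step 1: flows [0->1,0->2,1->2] -> levels [7 7 2]
Step 2: flows [0=1,0->2,1->2] -> levels [6 6 4]
Step 3: flows [0=1,0->2,1->2] -> levels [5 5 6]
Step 4: flows [0=1,2->0,2->1] -> levels [6 6 4]
  -> period-2 cycle (repeats step 2); tank 1 never drops to <=2
Tank 1 never reaches <=2 within 15 steps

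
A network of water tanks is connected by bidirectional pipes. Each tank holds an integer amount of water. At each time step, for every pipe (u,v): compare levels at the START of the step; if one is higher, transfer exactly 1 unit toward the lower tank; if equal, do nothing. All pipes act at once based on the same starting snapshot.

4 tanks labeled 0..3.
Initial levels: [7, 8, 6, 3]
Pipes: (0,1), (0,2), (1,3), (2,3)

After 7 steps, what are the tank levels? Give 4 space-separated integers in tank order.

Step 1: flows [1->0,0->2,1->3,2->3] -> levels [7 6 6 5]
Step 2: flows [0->1,0->2,1->3,2->3] -> levels [5 6 6 7]
Step 3: flows [1->0,2->0,3->1,3->2] -> levels [7 6 6 5]
  -> period-2 cycle: step 3 state = step 1 state
  -> state at step 7: (7-1) mod 2 = 0, same as step 1 -> [7 6 6 5]

Answer: 7 6 6 5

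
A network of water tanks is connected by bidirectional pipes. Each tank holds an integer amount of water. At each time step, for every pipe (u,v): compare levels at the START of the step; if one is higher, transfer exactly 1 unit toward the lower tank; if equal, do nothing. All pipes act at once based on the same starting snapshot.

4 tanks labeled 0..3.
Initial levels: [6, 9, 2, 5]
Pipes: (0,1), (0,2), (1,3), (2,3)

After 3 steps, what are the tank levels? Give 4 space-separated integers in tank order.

Step 1: flows [1->0,0->2,1->3,3->2] -> levels [6 7 4 5]
Step 2: flows [1->0,0->2,1->3,3->2] -> levels [6 5 6 5]
Step 3: flows [0->1,0=2,1=3,2->3] -> levels [5 6 5 6]

Answer: 5 6 5 6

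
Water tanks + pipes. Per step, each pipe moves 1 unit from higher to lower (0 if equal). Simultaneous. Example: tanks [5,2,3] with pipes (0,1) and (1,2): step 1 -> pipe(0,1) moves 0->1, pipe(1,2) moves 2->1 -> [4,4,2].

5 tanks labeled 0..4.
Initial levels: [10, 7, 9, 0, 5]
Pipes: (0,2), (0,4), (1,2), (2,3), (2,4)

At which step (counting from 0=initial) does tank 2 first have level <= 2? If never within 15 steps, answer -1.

Answer: -1

Derivation:
Step 1: flows [0->2,0->4,2->1,2->3,2->4] -> levels [8 8 7 1 7]
Step 2: flows [0->2,0->4,1->2,2->3,2=4] -> levels [6 7 8 2 8]
Step 3: flows [2->0,4->0,2->1,2->3,2=4] -> levels [8 8 5 3 7]
Step 4: flows [0->2,0->4,1->2,2->3,4->2] -> levels [6 7 7 4 7]
Step 5: flows [2->0,4->0,1=2,2->3,2=4] -> levels [8 7 5 5 6]
Step 6: flows [0->2,0->4,1->2,2=3,4->2] -> levels [6 6 8 5 6]
Step 7: flows [2->0,0=4,2->1,2->3,2->4] -> levels [7 7 4 6 7]
Step 8: flows [0->2,0=4,1->2,3->2,4->2] -> levels [6 6 8 5 6]
  -> period-2 cycle (repeats step 6); tank 2 never drops to <=2
Tank 2 never reaches <=2 within 15 steps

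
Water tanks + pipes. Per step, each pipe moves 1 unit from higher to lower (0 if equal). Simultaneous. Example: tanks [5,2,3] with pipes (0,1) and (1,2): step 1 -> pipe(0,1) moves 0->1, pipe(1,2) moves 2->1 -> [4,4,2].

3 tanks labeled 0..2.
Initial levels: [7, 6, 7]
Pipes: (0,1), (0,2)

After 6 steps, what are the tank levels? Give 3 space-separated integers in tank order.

Step 1: flows [0->1,0=2] -> levels [6 7 7]
Step 2: flows [1->0,2->0] -> levels [8 6 6]
Step 3: flows [0->1,0->2] -> levels [6 7 7]
  -> period-2 cycle: step 3 state = step 1 state
  -> state at step 6: (6-1) mod 2 = 1, same as step 2 -> [8 6 6]

Answer: 8 6 6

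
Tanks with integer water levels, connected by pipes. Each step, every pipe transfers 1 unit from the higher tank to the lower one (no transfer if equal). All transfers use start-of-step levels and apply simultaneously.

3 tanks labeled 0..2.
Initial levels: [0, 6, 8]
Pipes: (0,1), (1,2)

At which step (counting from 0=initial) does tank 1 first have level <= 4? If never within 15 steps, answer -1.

Answer: 5

Derivation:
Step 1: flows [1->0,2->1] -> levels [1 6 7]
Step 2: flows [1->0,2->1] -> levels [2 6 6]
Step 3: flows [1->0,1=2] -> levels [3 5 6]
Step 4: flows [1->0,2->1] -> levels [4 5 5]
Step 5: flows [1->0,1=2] -> levels [5 4 5]
Tank 1 first reaches <=4 at step 5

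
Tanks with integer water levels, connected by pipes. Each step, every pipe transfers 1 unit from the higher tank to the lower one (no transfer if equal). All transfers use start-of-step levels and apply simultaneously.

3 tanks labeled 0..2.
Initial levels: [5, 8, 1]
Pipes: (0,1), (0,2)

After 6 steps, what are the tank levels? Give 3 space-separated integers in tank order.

Step 1: flows [1->0,0->2] -> levels [5 7 2]
Step 2: flows [1->0,0->2] -> levels [5 6 3]
Step 3: flows [1->0,0->2] -> levels [5 5 4]
Step 4: flows [0=1,0->2] -> levels [4 5 5]
Step 5: flows [1->0,2->0] -> levels [6 4 4]
Step 6: flows [0->1,0->2] -> levels [4 5 5]

Answer: 4 5 5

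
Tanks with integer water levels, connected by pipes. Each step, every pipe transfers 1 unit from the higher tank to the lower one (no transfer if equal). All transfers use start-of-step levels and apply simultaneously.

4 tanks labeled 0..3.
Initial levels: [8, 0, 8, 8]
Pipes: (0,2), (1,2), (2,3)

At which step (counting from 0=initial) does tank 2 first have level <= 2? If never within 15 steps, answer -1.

Step 1: flows [0=2,2->1,2=3] -> levels [8 1 7 8]
Step 2: flows [0->2,2->1,3->2] -> levels [7 2 8 7]
Step 3: flows [2->0,2->1,2->3] -> levels [8 3 5 8]
Step 4: flows [0->2,2->1,3->2] -> levels [7 4 6 7]
Step 5: flows [0->2,2->1,3->2] -> levels [6 5 7 6]
Step 6: flows [2->0,2->1,2->3] -> levels [7 6 4 7]
Step 7: flows [0->2,1->2,3->2] -> levels [6 5 7 6]
  -> period-2 cycle (repeats step 5); tank 2 never drops to <=2
Tank 2 never reaches <=2 within 15 steps

Answer: -1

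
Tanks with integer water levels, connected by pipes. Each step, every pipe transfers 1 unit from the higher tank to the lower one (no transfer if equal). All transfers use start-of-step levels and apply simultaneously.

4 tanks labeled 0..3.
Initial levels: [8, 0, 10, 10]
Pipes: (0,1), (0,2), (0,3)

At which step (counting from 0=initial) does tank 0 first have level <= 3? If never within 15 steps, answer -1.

Step 1: flows [0->1,2->0,3->0] -> levels [9 1 9 9]
Step 2: flows [0->1,0=2,0=3] -> levels [8 2 9 9]
Step 3: flows [0->1,2->0,3->0] -> levels [9 3 8 8]
Step 4: flows [0->1,0->2,0->3] -> levels [6 4 9 9]
Step 5: flows [0->1,2->0,3->0] -> levels [7 5 8 8]
Step 6: flows [0->1,2->0,3->0] -> levels [8 6 7 7]
Step 7: flows [0->1,0->2,0->3] -> levels [5 7 8 8]
Step 8: flows [1->0,2->0,3->0] -> levels [8 6 7 7]
  -> period-2 cycle (repeats step 6); tank 0 never drops to <=3
Tank 0 never reaches <=3 within 15 steps

Answer: -1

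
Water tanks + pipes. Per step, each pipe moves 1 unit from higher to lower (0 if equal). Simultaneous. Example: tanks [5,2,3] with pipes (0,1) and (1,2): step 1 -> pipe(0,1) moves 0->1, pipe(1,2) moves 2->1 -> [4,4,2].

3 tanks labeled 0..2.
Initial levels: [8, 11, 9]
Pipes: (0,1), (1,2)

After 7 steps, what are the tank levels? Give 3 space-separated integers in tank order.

Answer: 10 8 10

Derivation:
Step 1: flows [1->0,1->2] -> levels [9 9 10]
Step 2: flows [0=1,2->1] -> levels [9 10 9]
Step 3: flows [1->0,1->2] -> levels [10 8 10]
Step 4: flows [0->1,2->1] -> levels [9 10 9]
  -> period-2 cycle: step 4 state = step 2 state
  -> state at step 7: (7-2) mod 2 = 1, same as step 3 -> [10 8 10]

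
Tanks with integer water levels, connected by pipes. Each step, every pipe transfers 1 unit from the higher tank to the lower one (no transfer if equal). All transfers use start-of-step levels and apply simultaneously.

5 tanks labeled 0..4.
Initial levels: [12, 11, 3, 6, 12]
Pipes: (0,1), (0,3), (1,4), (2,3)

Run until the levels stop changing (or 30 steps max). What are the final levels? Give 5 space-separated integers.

Step 1: flows [0->1,0->3,4->1,3->2] -> levels [10 13 4 6 11]
Step 2: flows [1->0,0->3,1->4,3->2] -> levels [10 11 5 6 12]
Step 3: flows [1->0,0->3,4->1,3->2] -> levels [10 11 6 6 11]
Step 4: flows [1->0,0->3,1=4,2=3] -> levels [10 10 6 7 11]
Step 5: flows [0=1,0->3,4->1,3->2] -> levels [9 11 7 7 10]
Step 6: flows [1->0,0->3,1->4,2=3] -> levels [9 9 7 8 11]
Step 7: flows [0=1,0->3,4->1,3->2] -> levels [8 10 8 8 10]
Step 8: flows [1->0,0=3,1=4,2=3] -> levels [9 9 8 8 10]
Step 9: flows [0=1,0->3,4->1,2=3] -> levels [8 10 8 9 9]
Step 10: flows [1->0,3->0,1->4,3->2] -> levels [10 8 9 7 10]
Step 11: flows [0->1,0->3,4->1,2->3] -> levels [8 10 8 9 9]
  -> period-2 cycle: step 11 state = step 9 state; never stabilizes
  -> state at step 30: (30-9) mod 2 = 1, same as step 10 -> [10 8 9 7 10]

Answer: 10 8 9 7 10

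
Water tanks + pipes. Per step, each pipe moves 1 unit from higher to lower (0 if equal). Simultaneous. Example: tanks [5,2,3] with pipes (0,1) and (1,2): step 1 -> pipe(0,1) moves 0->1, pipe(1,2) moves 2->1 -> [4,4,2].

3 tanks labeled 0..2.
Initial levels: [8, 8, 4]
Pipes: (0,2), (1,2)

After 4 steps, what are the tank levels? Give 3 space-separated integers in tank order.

Answer: 6 6 8

Derivation:
Step 1: flows [0->2,1->2] -> levels [7 7 6]
Step 2: flows [0->2,1->2] -> levels [6 6 8]
Step 3: flows [2->0,2->1] -> levels [7 7 6]
  -> period-2 cycle: step 3 state = step 1 state
  -> state at step 4: (4-1) mod 2 = 1, same as step 2 -> [6 6 8]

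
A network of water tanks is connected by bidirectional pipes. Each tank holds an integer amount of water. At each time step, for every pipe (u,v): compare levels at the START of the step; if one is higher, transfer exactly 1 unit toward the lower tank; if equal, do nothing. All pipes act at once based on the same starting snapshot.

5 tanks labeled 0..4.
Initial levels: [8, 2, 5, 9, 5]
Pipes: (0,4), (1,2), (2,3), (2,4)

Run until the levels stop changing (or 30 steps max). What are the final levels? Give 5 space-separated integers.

Answer: 5 6 5 6 7

Derivation:
Step 1: flows [0->4,2->1,3->2,2=4] -> levels [7 3 5 8 6]
Step 2: flows [0->4,2->1,3->2,4->2] -> levels [6 4 6 7 6]
Step 3: flows [0=4,2->1,3->2,2=4] -> levels [6 5 6 6 6]
Step 4: flows [0=4,2->1,2=3,2=4] -> levels [6 6 5 6 6]
Step 5: flows [0=4,1->2,3->2,4->2] -> levels [6 5 8 5 5]
Step 6: flows [0->4,2->1,2->3,2->4] -> levels [5 6 5 6 7]
Step 7: flows [4->0,1->2,3->2,4->2] -> levels [6 5 8 5 5]
  -> period-2 cycle: step 7 state = step 5 state; never stabilizes
  -> state at step 30: (30-5) mod 2 = 1, same as step 6 -> [5 6 5 6 7]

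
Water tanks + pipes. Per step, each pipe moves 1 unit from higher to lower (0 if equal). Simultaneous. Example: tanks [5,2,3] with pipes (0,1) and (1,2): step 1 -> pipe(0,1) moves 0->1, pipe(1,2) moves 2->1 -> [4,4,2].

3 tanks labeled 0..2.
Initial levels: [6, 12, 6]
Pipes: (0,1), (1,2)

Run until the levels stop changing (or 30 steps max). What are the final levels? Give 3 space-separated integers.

Step 1: flows [1->0,1->2] -> levels [7 10 7]
Step 2: flows [1->0,1->2] -> levels [8 8 8]
Step 3: flows [0=1,1=2] -> levels [8 8 8]
  -> stable (no change)

Answer: 8 8 8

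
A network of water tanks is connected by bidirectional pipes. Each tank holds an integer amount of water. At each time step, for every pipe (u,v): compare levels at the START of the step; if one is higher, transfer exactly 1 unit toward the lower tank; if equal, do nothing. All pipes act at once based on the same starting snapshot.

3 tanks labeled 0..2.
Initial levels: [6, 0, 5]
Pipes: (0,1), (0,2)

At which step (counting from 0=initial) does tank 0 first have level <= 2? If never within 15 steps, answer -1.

Step 1: flows [0->1,0->2] -> levels [4 1 6]
Step 2: flows [0->1,2->0] -> levels [4 2 5]
Step 3: flows [0->1,2->0] -> levels [4 3 4]
Step 4: flows [0->1,0=2] -> levels [3 4 4]
Step 5: flows [1->0,2->0] -> levels [5 3 3]
Step 6: flows [0->1,0->2] -> levels [3 4 4]
  -> period-2 cycle (repeats step 4); tank 0 never drops to <=2
Tank 0 never reaches <=2 within 15 steps

Answer: -1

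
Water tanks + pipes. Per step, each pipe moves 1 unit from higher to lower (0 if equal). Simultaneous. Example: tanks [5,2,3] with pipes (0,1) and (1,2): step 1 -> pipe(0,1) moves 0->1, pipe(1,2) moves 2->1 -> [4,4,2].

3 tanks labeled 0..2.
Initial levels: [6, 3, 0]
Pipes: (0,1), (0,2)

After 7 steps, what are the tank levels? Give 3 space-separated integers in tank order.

Step 1: flows [0->1,0->2] -> levels [4 4 1]
Step 2: flows [0=1,0->2] -> levels [3 4 2]
Step 3: flows [1->0,0->2] -> levels [3 3 3]
Step 4: flows [0=1,0=2] -> levels [3 3 3]
  -> stable; steps 5..7 unchanged -> [3 3 3]

Answer: 3 3 3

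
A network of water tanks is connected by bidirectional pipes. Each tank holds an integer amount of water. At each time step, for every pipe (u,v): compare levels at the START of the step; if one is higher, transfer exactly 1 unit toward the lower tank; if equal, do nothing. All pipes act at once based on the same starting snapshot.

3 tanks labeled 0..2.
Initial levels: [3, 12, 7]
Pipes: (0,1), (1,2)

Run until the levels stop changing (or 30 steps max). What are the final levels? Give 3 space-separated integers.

Step 1: flows [1->0,1->2] -> levels [4 10 8]
Step 2: flows [1->0,1->2] -> levels [5 8 9]
Step 3: flows [1->0,2->1] -> levels [6 8 8]
Step 4: flows [1->0,1=2] -> levels [7 7 8]
Step 5: flows [0=1,2->1] -> levels [7 8 7]
Step 6: flows [1->0,1->2] -> levels [8 6 8]
Step 7: flows [0->1,2->1] -> levels [7 8 7]
  -> period-2 cycle: step 7 state = step 5 state; never stabilizes
  -> state at step 30: (30-5) mod 2 = 1, same as step 6 -> [8 6 8]

Answer: 8 6 8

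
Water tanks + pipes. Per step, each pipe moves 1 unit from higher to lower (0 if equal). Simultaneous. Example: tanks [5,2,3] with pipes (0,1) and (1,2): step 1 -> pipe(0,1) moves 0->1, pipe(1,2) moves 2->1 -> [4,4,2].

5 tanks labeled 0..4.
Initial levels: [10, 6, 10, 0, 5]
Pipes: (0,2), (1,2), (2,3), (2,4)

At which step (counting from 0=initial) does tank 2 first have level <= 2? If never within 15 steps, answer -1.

Answer: -1

Derivation:
Step 1: flows [0=2,2->1,2->3,2->4] -> levels [10 7 7 1 6]
Step 2: flows [0->2,1=2,2->3,2->4] -> levels [9 7 6 2 7]
Step 3: flows [0->2,1->2,2->3,4->2] -> levels [8 6 8 3 6]
Step 4: flows [0=2,2->1,2->3,2->4] -> levels [8 7 5 4 7]
Step 5: flows [0->2,1->2,2->3,4->2] -> levels [7 6 7 5 6]
Step 6: flows [0=2,2->1,2->3,2->4] -> levels [7 7 4 6 7]
Step 7: flows [0->2,1->2,3->2,4->2] -> levels [6 6 8 5 6]
Step 8: flows [2->0,2->1,2->3,2->4] -> levels [7 7 4 6 7]
  -> period-2 cycle (repeats step 6); tank 2 never drops to <=2
Tank 2 never reaches <=2 within 15 steps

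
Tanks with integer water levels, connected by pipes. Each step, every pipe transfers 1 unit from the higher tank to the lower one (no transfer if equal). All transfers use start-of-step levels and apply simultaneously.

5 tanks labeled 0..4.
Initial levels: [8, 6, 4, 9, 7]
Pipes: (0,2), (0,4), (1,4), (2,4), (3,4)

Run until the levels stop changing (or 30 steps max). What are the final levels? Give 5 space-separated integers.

Step 1: flows [0->2,0->4,4->1,4->2,3->4] -> levels [6 7 6 8 7]
Step 2: flows [0=2,4->0,1=4,4->2,3->4] -> levels [7 7 7 7 6]
Step 3: flows [0=2,0->4,1->4,2->4,3->4] -> levels [6 6 6 6 10]
Step 4: flows [0=2,4->0,4->1,4->2,4->3] -> levels [7 7 7 7 6]
  -> period-2 cycle: step 4 state = step 2 state; never stabilizes
  -> state at step 30: (30-2) mod 2 = 0, same as step 2 -> [7 7 7 7 6]

Answer: 7 7 7 7 6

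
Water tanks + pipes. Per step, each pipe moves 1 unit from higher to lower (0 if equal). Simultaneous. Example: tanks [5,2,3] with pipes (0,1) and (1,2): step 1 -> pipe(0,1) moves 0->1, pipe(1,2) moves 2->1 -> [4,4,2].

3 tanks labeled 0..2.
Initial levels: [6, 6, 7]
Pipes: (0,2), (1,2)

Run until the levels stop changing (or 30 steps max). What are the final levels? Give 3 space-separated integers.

Step 1: flows [2->0,2->1] -> levels [7 7 5]
Step 2: flows [0->2,1->2] -> levels [6 6 7]
  -> period-2 cycle: step 2 state = step 0 state; never stabilizes
  -> state at step 30: (30-0) mod 2 = 0, same as step 0 -> [6 6 7]

Answer: 6 6 7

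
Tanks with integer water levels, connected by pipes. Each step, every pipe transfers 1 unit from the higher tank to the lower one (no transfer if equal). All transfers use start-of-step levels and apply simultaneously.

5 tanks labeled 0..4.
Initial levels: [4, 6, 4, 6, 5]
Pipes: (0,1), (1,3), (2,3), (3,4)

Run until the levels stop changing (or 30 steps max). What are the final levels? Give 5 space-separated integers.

Step 1: flows [1->0,1=3,3->2,3->4] -> levels [5 5 5 4 6]
Step 2: flows [0=1,1->3,2->3,4->3] -> levels [5 4 4 7 5]
Step 3: flows [0->1,3->1,3->2,3->4] -> levels [4 6 5 4 6]
Step 4: flows [1->0,1->3,2->3,4->3] -> levels [5 4 4 7 5]
  -> period-2 cycle: step 4 state = step 2 state; never stabilizes
  -> state at step 30: (30-2) mod 2 = 0, same as step 2 -> [5 4 4 7 5]

Answer: 5 4 4 7 5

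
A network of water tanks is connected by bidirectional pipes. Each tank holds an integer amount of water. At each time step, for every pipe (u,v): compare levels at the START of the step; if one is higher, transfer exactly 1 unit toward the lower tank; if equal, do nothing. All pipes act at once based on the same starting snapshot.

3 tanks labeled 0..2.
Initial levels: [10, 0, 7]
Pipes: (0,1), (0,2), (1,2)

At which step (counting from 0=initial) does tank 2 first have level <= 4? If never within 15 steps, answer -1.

Step 1: flows [0->1,0->2,2->1] -> levels [8 2 7]
Step 2: flows [0->1,0->2,2->1] -> levels [6 4 7]
Step 3: flows [0->1,2->0,2->1] -> levels [6 6 5]
Step 4: flows [0=1,0->2,1->2] -> levels [5 5 7]
Step 5: flows [0=1,2->0,2->1] -> levels [6 6 5]
  -> period-2 cycle (repeats step 3); tank 2 never drops to <=4
Tank 2 never reaches <=4 within 15 steps

Answer: -1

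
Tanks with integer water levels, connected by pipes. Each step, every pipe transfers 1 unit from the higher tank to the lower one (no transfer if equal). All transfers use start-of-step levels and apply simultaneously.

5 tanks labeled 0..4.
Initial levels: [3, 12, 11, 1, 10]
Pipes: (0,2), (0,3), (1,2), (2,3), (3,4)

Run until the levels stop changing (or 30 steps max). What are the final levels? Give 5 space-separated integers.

Step 1: flows [2->0,0->3,1->2,2->3,4->3] -> levels [3 11 10 4 9]
Step 2: flows [2->0,3->0,1->2,2->3,4->3] -> levels [5 10 9 5 8]
Step 3: flows [2->0,0=3,1->2,2->3,4->3] -> levels [6 9 8 7 7]
Step 4: flows [2->0,3->0,1->2,2->3,3=4] -> levels [8 8 7 7 7]
Step 5: flows [0->2,0->3,1->2,2=3,3=4] -> levels [6 7 9 8 7]
Step 6: flows [2->0,3->0,2->1,2->3,3->4] -> levels [8 8 6 7 8]
Step 7: flows [0->2,0->3,1->2,3->2,4->3] -> levels [6 7 9 8 7]
  -> period-2 cycle: step 7 state = step 5 state; never stabilizes
  -> state at step 30: (30-5) mod 2 = 1, same as step 6 -> [8 8 6 7 8]

Answer: 8 8 6 7 8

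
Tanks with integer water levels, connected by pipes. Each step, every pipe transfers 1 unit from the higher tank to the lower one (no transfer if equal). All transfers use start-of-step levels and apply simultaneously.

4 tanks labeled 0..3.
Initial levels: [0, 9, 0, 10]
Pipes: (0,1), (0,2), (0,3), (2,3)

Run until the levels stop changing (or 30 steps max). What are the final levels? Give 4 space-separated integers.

Answer: 4 5 5 5

Derivation:
Step 1: flows [1->0,0=2,3->0,3->2] -> levels [2 8 1 8]
Step 2: flows [1->0,0->2,3->0,3->2] -> levels [3 7 3 6]
Step 3: flows [1->0,0=2,3->0,3->2] -> levels [5 6 4 4]
Step 4: flows [1->0,0->2,0->3,2=3] -> levels [4 5 5 5]
Step 5: flows [1->0,2->0,3->0,2=3] -> levels [7 4 4 4]
Step 6: flows [0->1,0->2,0->3,2=3] -> levels [4 5 5 5]
  -> period-2 cycle: step 6 state = step 4 state; never stabilizes
  -> state at step 30: (30-4) mod 2 = 0, same as step 4 -> [4 5 5 5]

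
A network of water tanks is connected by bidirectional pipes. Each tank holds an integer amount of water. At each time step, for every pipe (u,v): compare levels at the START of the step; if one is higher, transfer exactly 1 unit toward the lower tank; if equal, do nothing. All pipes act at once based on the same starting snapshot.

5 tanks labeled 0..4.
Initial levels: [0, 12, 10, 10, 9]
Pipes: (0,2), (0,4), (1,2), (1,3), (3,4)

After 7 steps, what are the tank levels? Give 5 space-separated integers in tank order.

Answer: 7 8 9 9 8

Derivation:
Step 1: flows [2->0,4->0,1->2,1->3,3->4] -> levels [2 10 10 10 9]
Step 2: flows [2->0,4->0,1=2,1=3,3->4] -> levels [4 10 9 9 9]
Step 3: flows [2->0,4->0,1->2,1->3,3=4] -> levels [6 8 9 10 8]
Step 4: flows [2->0,4->0,2->1,3->1,3->4] -> levels [8 10 7 8 8]
Step 5: flows [0->2,0=4,1->2,1->3,3=4] -> levels [7 8 9 9 8]
Step 6: flows [2->0,4->0,2->1,3->1,3->4] -> levels [9 10 7 7 8]
Step 7: flows [0->2,0->4,1->2,1->3,4->3] -> levels [7 8 9 9 8]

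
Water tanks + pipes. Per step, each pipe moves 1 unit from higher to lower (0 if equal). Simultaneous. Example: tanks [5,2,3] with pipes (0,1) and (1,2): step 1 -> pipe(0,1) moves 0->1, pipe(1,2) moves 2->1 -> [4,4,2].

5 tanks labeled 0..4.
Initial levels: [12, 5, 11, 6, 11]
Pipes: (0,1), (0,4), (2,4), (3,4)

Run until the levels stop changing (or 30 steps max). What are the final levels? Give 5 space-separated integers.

Answer: 9 8 10 10 8

Derivation:
Step 1: flows [0->1,0->4,2=4,4->3] -> levels [10 6 11 7 11]
Step 2: flows [0->1,4->0,2=4,4->3] -> levels [10 7 11 8 9]
Step 3: flows [0->1,0->4,2->4,4->3] -> levels [8 8 10 9 10]
Step 4: flows [0=1,4->0,2=4,4->3] -> levels [9 8 10 10 8]
Step 5: flows [0->1,0->4,2->4,3->4] -> levels [7 9 9 9 11]
Step 6: flows [1->0,4->0,4->2,4->3] -> levels [9 8 10 10 8]
  -> period-2 cycle: step 6 state = step 4 state; never stabilizes
  -> state at step 30: (30-4) mod 2 = 0, same as step 4 -> [9 8 10 10 8]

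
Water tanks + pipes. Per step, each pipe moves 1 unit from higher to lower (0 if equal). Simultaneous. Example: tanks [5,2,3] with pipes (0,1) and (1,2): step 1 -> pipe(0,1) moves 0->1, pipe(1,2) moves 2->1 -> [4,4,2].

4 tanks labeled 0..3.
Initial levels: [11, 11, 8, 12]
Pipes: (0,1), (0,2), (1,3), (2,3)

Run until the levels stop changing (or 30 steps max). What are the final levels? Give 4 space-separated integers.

Answer: 11 10 10 11

Derivation:
Step 1: flows [0=1,0->2,3->1,3->2] -> levels [10 12 10 10]
Step 2: flows [1->0,0=2,1->3,2=3] -> levels [11 10 10 11]
Step 3: flows [0->1,0->2,3->1,3->2] -> levels [9 12 12 9]
Step 4: flows [1->0,2->0,1->3,2->3] -> levels [11 10 10 11]
  -> period-2 cycle: step 4 state = step 2 state; never stabilizes
  -> state at step 30: (30-2) mod 2 = 0, same as step 2 -> [11 10 10 11]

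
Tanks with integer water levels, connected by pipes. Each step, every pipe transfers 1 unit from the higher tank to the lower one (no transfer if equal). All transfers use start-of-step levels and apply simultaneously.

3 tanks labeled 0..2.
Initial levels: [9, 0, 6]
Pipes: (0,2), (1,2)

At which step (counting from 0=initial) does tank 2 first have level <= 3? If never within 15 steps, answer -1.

Answer: -1

Derivation:
Step 1: flows [0->2,2->1] -> levels [8 1 6]
Step 2: flows [0->2,2->1] -> levels [7 2 6]
Step 3: flows [0->2,2->1] -> levels [6 3 6]
Step 4: flows [0=2,2->1] -> levels [6 4 5]
Step 5: flows [0->2,2->1] -> levels [5 5 5]
Step 6: flows [0=2,1=2] -> levels [5 5 5]
  -> stable; tank 2 stays at 5 > 3
Tank 2 never reaches <=3 within 15 steps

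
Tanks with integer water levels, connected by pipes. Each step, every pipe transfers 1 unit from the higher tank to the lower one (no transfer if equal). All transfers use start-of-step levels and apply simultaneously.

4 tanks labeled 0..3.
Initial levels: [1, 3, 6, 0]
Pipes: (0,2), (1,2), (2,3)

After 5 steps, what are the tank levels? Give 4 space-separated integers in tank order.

Answer: 2 2 4 2

Derivation:
Step 1: flows [2->0,2->1,2->3] -> levels [2 4 3 1]
Step 2: flows [2->0,1->2,2->3] -> levels [3 3 2 2]
Step 3: flows [0->2,1->2,2=3] -> levels [2 2 4 2]
Step 4: flows [2->0,2->1,2->3] -> levels [3 3 1 3]
Step 5: flows [0->2,1->2,3->2] -> levels [2 2 4 2]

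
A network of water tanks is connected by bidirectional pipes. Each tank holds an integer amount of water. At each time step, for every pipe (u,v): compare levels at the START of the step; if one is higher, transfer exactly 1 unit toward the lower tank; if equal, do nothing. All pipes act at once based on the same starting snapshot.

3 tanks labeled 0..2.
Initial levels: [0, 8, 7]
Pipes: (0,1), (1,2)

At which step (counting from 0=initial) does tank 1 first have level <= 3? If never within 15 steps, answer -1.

Step 1: flows [1->0,1->2] -> levels [1 6 8]
Step 2: flows [1->0,2->1] -> levels [2 6 7]
Step 3: flows [1->0,2->1] -> levels [3 6 6]
Step 4: flows [1->0,1=2] -> levels [4 5 6]
Step 5: flows [1->0,2->1] -> levels [5 5 5]
Step 6: flows [0=1,1=2] -> levels [5 5 5]
  -> stable; tank 1 stays at 5 > 3
Tank 1 never reaches <=3 within 15 steps

Answer: -1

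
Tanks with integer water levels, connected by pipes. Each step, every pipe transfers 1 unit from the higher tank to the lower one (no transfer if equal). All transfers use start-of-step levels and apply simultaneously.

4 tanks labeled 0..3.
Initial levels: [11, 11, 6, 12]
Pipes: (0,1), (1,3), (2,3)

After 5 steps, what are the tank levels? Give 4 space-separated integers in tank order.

Answer: 10 11 10 9

Derivation:
Step 1: flows [0=1,3->1,3->2] -> levels [11 12 7 10]
Step 2: flows [1->0,1->3,3->2] -> levels [12 10 8 10]
Step 3: flows [0->1,1=3,3->2] -> levels [11 11 9 9]
Step 4: flows [0=1,1->3,2=3] -> levels [11 10 9 10]
Step 5: flows [0->1,1=3,3->2] -> levels [10 11 10 9]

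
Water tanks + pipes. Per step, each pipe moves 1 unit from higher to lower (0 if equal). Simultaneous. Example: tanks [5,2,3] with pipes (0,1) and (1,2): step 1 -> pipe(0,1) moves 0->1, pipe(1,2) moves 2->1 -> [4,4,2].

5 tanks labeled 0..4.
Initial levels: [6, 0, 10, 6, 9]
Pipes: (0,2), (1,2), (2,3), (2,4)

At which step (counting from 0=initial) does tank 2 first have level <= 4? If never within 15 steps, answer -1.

Step 1: flows [2->0,2->1,2->3,2->4] -> levels [7 1 6 7 10]
Step 2: flows [0->2,2->1,3->2,4->2] -> levels [6 2 8 6 9]
Step 3: flows [2->0,2->1,2->3,4->2] -> levels [7 3 6 7 8]
Step 4: flows [0->2,2->1,3->2,4->2] -> levels [6 4 8 6 7]
Step 5: flows [2->0,2->1,2->3,2->4] -> levels [7 5 4 7 8]
Tank 2 first reaches <=4 at step 5

Answer: 5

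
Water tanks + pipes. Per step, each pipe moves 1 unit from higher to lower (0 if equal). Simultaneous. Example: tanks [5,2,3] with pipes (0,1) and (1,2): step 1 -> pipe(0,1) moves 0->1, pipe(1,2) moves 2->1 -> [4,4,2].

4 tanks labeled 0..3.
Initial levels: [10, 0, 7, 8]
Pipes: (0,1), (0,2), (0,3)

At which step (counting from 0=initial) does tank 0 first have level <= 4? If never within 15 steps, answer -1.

Step 1: flows [0->1,0->2,0->3] -> levels [7 1 8 9]
Step 2: flows [0->1,2->0,3->0] -> levels [8 2 7 8]
Step 3: flows [0->1,0->2,0=3] -> levels [6 3 8 8]
Step 4: flows [0->1,2->0,3->0] -> levels [7 4 7 7]
Step 5: flows [0->1,0=2,0=3] -> levels [6 5 7 7]
Step 6: flows [0->1,2->0,3->0] -> levels [7 6 6 6]
Step 7: flows [0->1,0->2,0->3] -> levels [4 7 7 7]
Tank 0 first reaches <=4 at step 7

Answer: 7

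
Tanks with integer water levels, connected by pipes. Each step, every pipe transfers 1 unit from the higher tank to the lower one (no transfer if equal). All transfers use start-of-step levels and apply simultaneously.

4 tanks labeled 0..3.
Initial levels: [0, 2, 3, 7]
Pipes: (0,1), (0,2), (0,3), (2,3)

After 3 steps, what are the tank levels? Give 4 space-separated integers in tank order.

Step 1: flows [1->0,2->0,3->0,3->2] -> levels [3 1 3 5]
Step 2: flows [0->1,0=2,3->0,3->2] -> levels [3 2 4 3]
Step 3: flows [0->1,2->0,0=3,2->3] -> levels [3 3 2 4]

Answer: 3 3 2 4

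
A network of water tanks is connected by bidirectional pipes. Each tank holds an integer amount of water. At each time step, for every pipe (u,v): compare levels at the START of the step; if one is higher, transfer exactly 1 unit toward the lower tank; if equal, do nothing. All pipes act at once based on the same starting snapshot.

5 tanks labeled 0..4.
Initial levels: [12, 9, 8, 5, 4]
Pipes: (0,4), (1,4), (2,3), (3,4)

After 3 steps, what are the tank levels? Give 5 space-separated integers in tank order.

Step 1: flows [0->4,1->4,2->3,3->4] -> levels [11 8 7 5 7]
Step 2: flows [0->4,1->4,2->3,4->3] -> levels [10 7 6 7 8]
Step 3: flows [0->4,4->1,3->2,4->3] -> levels [9 8 7 7 7]

Answer: 9 8 7 7 7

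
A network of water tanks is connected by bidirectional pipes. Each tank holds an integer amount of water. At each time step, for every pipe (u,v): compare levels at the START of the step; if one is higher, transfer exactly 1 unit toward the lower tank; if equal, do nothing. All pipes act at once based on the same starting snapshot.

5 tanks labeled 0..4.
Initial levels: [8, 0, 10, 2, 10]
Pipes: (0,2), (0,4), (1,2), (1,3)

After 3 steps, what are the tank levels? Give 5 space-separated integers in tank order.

Answer: 9 3 7 2 9

Derivation:
Step 1: flows [2->0,4->0,2->1,3->1] -> levels [10 2 8 1 9]
Step 2: flows [0->2,0->4,2->1,1->3] -> levels [8 2 8 2 10]
Step 3: flows [0=2,4->0,2->1,1=3] -> levels [9 3 7 2 9]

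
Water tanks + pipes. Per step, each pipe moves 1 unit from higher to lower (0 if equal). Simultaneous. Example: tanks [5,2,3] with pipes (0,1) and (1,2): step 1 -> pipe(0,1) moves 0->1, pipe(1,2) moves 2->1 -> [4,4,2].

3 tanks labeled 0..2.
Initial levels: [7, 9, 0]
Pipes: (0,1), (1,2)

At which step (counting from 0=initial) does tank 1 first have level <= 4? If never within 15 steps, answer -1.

Answer: 7

Derivation:
Step 1: flows [1->0,1->2] -> levels [8 7 1]
Step 2: flows [0->1,1->2] -> levels [7 7 2]
Step 3: flows [0=1,1->2] -> levels [7 6 3]
Step 4: flows [0->1,1->2] -> levels [6 6 4]
Step 5: flows [0=1,1->2] -> levels [6 5 5]
Step 6: flows [0->1,1=2] -> levels [5 6 5]
Step 7: flows [1->0,1->2] -> levels [6 4 6]
Tank 1 first reaches <=4 at step 7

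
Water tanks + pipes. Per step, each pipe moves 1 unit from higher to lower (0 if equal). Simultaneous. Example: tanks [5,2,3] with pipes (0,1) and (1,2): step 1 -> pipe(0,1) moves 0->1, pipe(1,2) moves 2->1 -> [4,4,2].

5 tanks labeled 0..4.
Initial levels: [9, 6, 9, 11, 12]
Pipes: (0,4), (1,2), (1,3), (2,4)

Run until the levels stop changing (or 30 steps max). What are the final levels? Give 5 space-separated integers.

Answer: 10 10 9 9 9

Derivation:
Step 1: flows [4->0,2->1,3->1,4->2] -> levels [10 8 9 10 10]
Step 2: flows [0=4,2->1,3->1,4->2] -> levels [10 10 9 9 9]
Step 3: flows [0->4,1->2,1->3,2=4] -> levels [9 8 10 10 10]
Step 4: flows [4->0,2->1,3->1,2=4] -> levels [10 10 9 9 9]
  -> period-2 cycle: step 4 state = step 2 state; never stabilizes
  -> state at step 30: (30-2) mod 2 = 0, same as step 2 -> [10 10 9 9 9]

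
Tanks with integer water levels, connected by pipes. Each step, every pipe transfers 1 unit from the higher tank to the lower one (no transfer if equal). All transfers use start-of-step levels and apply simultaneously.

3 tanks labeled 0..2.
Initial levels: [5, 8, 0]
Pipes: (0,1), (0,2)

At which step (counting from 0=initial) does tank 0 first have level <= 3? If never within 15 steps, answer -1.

Answer: 6

Derivation:
Step 1: flows [1->0,0->2] -> levels [5 7 1]
Step 2: flows [1->0,0->2] -> levels [5 6 2]
Step 3: flows [1->0,0->2] -> levels [5 5 3]
Step 4: flows [0=1,0->2] -> levels [4 5 4]
Step 5: flows [1->0,0=2] -> levels [5 4 4]
Step 6: flows [0->1,0->2] -> levels [3 5 5]
Tank 0 first reaches <=3 at step 6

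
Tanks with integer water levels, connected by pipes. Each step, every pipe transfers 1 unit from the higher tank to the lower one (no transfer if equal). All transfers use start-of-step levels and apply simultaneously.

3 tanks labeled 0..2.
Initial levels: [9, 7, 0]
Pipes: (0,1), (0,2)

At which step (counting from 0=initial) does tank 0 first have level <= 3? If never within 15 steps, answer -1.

Answer: -1

Derivation:
Step 1: flows [0->1,0->2] -> levels [7 8 1]
Step 2: flows [1->0,0->2] -> levels [7 7 2]
Step 3: flows [0=1,0->2] -> levels [6 7 3]
Step 4: flows [1->0,0->2] -> levels [6 6 4]
Step 5: flows [0=1,0->2] -> levels [5 6 5]
Step 6: flows [1->0,0=2] -> levels [6 5 5]
Step 7: flows [0->1,0->2] -> levels [4 6 6]
Step 8: flows [1->0,2->0] -> levels [6 5 5]
  -> period-2 cycle (repeats step 6); tank 0 never drops to <=3
Tank 0 never reaches <=3 within 15 steps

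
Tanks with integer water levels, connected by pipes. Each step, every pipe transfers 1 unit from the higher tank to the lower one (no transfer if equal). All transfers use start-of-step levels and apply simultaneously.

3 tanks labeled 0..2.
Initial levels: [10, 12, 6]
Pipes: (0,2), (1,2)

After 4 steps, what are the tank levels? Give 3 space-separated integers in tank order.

Step 1: flows [0->2,1->2] -> levels [9 11 8]
Step 2: flows [0->2,1->2] -> levels [8 10 10]
Step 3: flows [2->0,1=2] -> levels [9 10 9]
Step 4: flows [0=2,1->2] -> levels [9 9 10]

Answer: 9 9 10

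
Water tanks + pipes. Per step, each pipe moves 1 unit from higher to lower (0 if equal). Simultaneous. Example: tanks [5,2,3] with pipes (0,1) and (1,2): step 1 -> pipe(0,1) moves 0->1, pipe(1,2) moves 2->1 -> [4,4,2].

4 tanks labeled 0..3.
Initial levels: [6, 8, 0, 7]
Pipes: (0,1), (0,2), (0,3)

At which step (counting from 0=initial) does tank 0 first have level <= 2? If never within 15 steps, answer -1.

Step 1: flows [1->0,0->2,3->0] -> levels [7 7 1 6]
Step 2: flows [0=1,0->2,0->3] -> levels [5 7 2 7]
Step 3: flows [1->0,0->2,3->0] -> levels [6 6 3 6]
Step 4: flows [0=1,0->2,0=3] -> levels [5 6 4 6]
Step 5: flows [1->0,0->2,3->0] -> levels [6 5 5 5]
Step 6: flows [0->1,0->2,0->3] -> levels [3 6 6 6]
Step 7: flows [1->0,2->0,3->0] -> levels [6 5 5 5]
  -> period-2 cycle (repeats step 5); tank 0 never drops to <=2
Tank 0 never reaches <=2 within 15 steps

Answer: -1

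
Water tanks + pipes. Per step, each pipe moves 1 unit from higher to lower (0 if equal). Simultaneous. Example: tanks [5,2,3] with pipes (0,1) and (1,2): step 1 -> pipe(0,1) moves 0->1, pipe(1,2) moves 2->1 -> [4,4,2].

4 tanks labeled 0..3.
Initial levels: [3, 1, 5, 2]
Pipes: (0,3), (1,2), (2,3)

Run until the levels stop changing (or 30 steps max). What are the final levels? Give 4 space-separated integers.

Answer: 3 2 4 2

Derivation:
Step 1: flows [0->3,2->1,2->3] -> levels [2 2 3 4]
Step 2: flows [3->0,2->1,3->2] -> levels [3 3 3 2]
Step 3: flows [0->3,1=2,2->3] -> levels [2 3 2 4]
Step 4: flows [3->0,1->2,3->2] -> levels [3 2 4 2]
Step 5: flows [0->3,2->1,2->3] -> levels [2 3 2 4]
  -> period-2 cycle: step 5 state = step 3 state; never stabilizes
  -> state at step 30: (30-3) mod 2 = 1, same as step 4 -> [3 2 4 2]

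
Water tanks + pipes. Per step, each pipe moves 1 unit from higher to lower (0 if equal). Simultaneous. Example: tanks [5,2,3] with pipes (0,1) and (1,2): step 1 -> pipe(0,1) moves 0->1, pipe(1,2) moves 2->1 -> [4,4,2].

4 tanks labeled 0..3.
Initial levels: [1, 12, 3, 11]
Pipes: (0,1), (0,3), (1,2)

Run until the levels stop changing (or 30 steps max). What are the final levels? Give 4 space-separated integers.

Step 1: flows [1->0,3->0,1->2] -> levels [3 10 4 10]
Step 2: flows [1->0,3->0,1->2] -> levels [5 8 5 9]
Step 3: flows [1->0,3->0,1->2] -> levels [7 6 6 8]
Step 4: flows [0->1,3->0,1=2] -> levels [7 7 6 7]
Step 5: flows [0=1,0=3,1->2] -> levels [7 6 7 7]
Step 6: flows [0->1,0=3,2->1] -> levels [6 8 6 7]
Step 7: flows [1->0,3->0,1->2] -> levels [8 6 7 6]
Step 8: flows [0->1,0->3,2->1] -> levels [6 8 6 7]
  -> period-2 cycle: step 8 state = step 6 state; never stabilizes
  -> state at step 30: (30-6) mod 2 = 0, same as step 6 -> [6 8 6 7]

Answer: 6 8 6 7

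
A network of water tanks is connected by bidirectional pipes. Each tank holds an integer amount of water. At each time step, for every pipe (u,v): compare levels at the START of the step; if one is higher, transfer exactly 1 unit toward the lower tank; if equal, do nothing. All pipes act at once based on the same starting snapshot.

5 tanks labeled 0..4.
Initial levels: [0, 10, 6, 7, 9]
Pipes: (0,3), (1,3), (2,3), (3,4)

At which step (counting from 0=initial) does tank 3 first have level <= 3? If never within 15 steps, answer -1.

Answer: -1

Derivation:
Step 1: flows [3->0,1->3,3->2,4->3] -> levels [1 9 7 7 8]
Step 2: flows [3->0,1->3,2=3,4->3] -> levels [2 8 7 8 7]
Step 3: flows [3->0,1=3,3->2,3->4] -> levels [3 8 8 5 8]
Step 4: flows [3->0,1->3,2->3,4->3] -> levels [4 7 7 7 7]
Step 5: flows [3->0,1=3,2=3,3=4] -> levels [5 7 7 6 7]
Step 6: flows [3->0,1->3,2->3,4->3] -> levels [6 6 6 8 6]
Step 7: flows [3->0,3->1,3->2,3->4] -> levels [7 7 7 4 7]
Step 8: flows [0->3,1->3,2->3,4->3] -> levels [6 6 6 8 6]
  -> period-2 cycle (repeats step 6); tank 3 never drops to <=3
Tank 3 never reaches <=3 within 15 steps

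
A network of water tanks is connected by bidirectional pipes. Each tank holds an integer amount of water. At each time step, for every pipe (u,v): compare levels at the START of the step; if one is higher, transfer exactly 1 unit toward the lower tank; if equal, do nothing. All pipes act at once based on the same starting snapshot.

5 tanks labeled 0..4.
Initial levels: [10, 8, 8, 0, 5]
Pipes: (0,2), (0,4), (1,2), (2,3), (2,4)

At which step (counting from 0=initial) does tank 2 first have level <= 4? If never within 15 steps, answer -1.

Answer: 7

Derivation:
Step 1: flows [0->2,0->4,1=2,2->3,2->4] -> levels [8 8 7 1 7]
Step 2: flows [0->2,0->4,1->2,2->3,2=4] -> levels [6 7 8 2 8]
Step 3: flows [2->0,4->0,2->1,2->3,2=4] -> levels [8 8 5 3 7]
Step 4: flows [0->2,0->4,1->2,2->3,4->2] -> levels [6 7 7 4 7]
Step 5: flows [2->0,4->0,1=2,2->3,2=4] -> levels [8 7 5 5 6]
Step 6: flows [0->2,0->4,1->2,2=3,4->2] -> levels [6 6 8 5 6]
Step 7: flows [2->0,0=4,2->1,2->3,2->4] -> levels [7 7 4 6 7]
Tank 2 first reaches <=4 at step 7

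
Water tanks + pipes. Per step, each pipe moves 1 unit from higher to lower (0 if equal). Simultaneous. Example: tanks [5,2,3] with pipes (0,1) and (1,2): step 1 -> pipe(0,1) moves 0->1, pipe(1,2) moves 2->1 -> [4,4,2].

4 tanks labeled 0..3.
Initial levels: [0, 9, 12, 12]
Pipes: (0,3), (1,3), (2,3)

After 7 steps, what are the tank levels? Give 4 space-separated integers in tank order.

Answer: 7 9 9 8

Derivation:
Step 1: flows [3->0,3->1,2=3] -> levels [1 10 12 10]
Step 2: flows [3->0,1=3,2->3] -> levels [2 10 11 10]
Step 3: flows [3->0,1=3,2->3] -> levels [3 10 10 10]
Step 4: flows [3->0,1=3,2=3] -> levels [4 10 10 9]
Step 5: flows [3->0,1->3,2->3] -> levels [5 9 9 10]
Step 6: flows [3->0,3->1,3->2] -> levels [6 10 10 7]
Step 7: flows [3->0,1->3,2->3] -> levels [7 9 9 8]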